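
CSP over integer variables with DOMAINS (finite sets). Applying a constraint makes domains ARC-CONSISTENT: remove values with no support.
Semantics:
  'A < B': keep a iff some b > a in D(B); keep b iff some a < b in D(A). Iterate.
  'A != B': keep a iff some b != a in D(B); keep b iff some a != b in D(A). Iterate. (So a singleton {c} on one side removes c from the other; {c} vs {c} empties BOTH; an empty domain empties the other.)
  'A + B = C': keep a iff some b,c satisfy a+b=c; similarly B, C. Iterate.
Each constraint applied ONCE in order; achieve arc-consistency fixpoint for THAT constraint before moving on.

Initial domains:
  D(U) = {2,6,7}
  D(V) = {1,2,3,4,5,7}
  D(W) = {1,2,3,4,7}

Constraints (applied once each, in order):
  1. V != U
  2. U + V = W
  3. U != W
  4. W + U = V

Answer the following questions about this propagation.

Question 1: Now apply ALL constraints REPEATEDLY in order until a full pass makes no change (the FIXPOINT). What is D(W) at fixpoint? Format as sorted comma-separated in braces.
Answer: {}

Derivation:
pass 0 (initial): D(W)={1,2,3,4,7}
pass 1: U {2,6,7}->{2}; V {1,2,3,4,5,7}->{5}; W {1,2,3,4,7}->{3}
pass 2: U {2}->{}; V {5}->{}; W {3}->{}
pass 3: no change
Fixpoint after 3 passes: D(W) = {}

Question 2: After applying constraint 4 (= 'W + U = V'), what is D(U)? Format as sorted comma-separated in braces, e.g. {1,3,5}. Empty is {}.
Answer: {2}

Derivation:
Constraint 1 (V != U) on D(V)={1,2,3,4,5,7} D(U)={2,6,7}: no change
Constraint 2 (U + V = W) on D(U)={2,6,7} D(V)={1,2,3,4,5,7} D(W)={1,2,3,4,7}: U {2,6,7}->{2,6}; V {1,2,3,4,5,7}->{1,2,5}; W {1,2,3,4,7}->{3,4,7}
Constraint 3 (U != W) on D(U)={2,6} D(W)={3,4,7}: no change
Constraint 4 (W + U = V) on D(W)={3,4,7} D(U)={2,6} D(V)={1,2,5}: W {3,4,7}->{3}; U {2,6}->{2}; V {1,2,5}->{5}
So after constraint 4: D(U) = {2}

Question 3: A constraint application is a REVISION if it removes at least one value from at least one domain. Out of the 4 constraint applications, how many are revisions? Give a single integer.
Constraint 1 (V != U) on D(V)={1,2,3,4,5,7} D(U)={2,6,7}: no change => not a revision
Constraint 2 (U + V = W) on D(U)={2,6,7} D(V)={1,2,3,4,5,7} D(W)={1,2,3,4,7}: U {2,6,7}->{2,6}; V {1,2,3,4,5,7}->{1,2,5}; W {1,2,3,4,7}->{3,4,7} => REVISION
Constraint 3 (U != W) on D(U)={2,6} D(W)={3,4,7}: no change => not a revision
Constraint 4 (W + U = V) on D(W)={3,4,7} D(U)={2,6} D(V)={1,2,5}: W {3,4,7}->{3}; U {2,6}->{2}; V {1,2,5}->{5} => REVISION
Total revisions = 2

Answer: 2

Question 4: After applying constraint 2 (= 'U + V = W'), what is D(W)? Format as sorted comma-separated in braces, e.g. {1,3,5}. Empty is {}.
Answer: {3,4,7}

Derivation:
Constraint 1 (V != U) on D(V)={1,2,3,4,5,7} D(U)={2,6,7}: no change
Constraint 2 (U + V = W) on D(U)={2,6,7} D(V)={1,2,3,4,5,7} D(W)={1,2,3,4,7}: U {2,6,7}->{2,6}; V {1,2,3,4,5,7}->{1,2,5}; W {1,2,3,4,7}->{3,4,7}
So after constraint 2: D(W) = {3,4,7}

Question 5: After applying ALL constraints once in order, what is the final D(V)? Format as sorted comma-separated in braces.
Constraint 1 (V != U) on D(V)={1,2,3,4,5,7} D(U)={2,6,7}: no change
Constraint 2 (U + V = W) on D(U)={2,6,7} D(V)={1,2,3,4,5,7} D(W)={1,2,3,4,7}: U {2,6,7}->{2,6}; V {1,2,3,4,5,7}->{1,2,5}; W {1,2,3,4,7}->{3,4,7}
Constraint 3 (U != W) on D(U)={2,6} D(W)={3,4,7}: no change
Constraint 4 (W + U = V) on D(W)={3,4,7} D(U)={2,6} D(V)={1,2,5}: W {3,4,7}->{3}; U {2,6}->{2}; V {1,2,5}->{5}
So after all 4 constraints: D(V) = {5}

Answer: {5}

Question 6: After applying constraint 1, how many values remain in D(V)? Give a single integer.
Answer: 6

Derivation:
Constraint 1 (V != U) on D(V)={1,2,3,4,5,7} D(U)={2,6,7}: no change
So after constraint 1: D(V)={1,2,3,4,5,7}, size = 6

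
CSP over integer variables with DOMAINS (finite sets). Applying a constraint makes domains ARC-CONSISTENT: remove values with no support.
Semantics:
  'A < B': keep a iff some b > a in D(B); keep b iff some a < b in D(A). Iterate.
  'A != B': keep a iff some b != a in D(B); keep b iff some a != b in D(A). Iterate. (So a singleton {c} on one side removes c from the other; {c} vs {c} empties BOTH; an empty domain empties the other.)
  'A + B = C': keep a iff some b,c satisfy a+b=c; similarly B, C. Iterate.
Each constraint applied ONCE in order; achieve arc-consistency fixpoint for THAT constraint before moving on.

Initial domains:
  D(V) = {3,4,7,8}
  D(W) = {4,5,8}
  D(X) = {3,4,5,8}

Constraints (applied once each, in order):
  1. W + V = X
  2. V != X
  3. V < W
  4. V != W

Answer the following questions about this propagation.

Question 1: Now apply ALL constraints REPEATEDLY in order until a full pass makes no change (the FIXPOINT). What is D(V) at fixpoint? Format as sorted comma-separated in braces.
pass 0 (initial): D(V)={3,4,7,8}
pass 1: V {3,4,7,8}->{3,4}; W {4,5,8}->{4,5}; X {3,4,5,8}->{8}
pass 2: no change
Fixpoint after 2 passes: D(V) = {3,4}

Answer: {3,4}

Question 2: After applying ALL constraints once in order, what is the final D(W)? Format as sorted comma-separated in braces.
Constraint 1 (W + V = X) on D(W)={4,5,8} D(V)={3,4,7,8} D(X)={3,4,5,8}: W {4,5,8}->{4,5}; V {3,4,7,8}->{3,4}; X {3,4,5,8}->{8}
Constraint 2 (V != X) on D(V)={3,4} D(X)={8}: no change
Constraint 3 (V < W) on D(V)={3,4} D(W)={4,5}: no change
Constraint 4 (V != W) on D(V)={3,4} D(W)={4,5}: no change
So after all 4 constraints: D(W) = {4,5}

Answer: {4,5}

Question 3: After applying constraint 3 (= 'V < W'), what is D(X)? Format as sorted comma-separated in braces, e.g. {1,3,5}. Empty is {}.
Answer: {8}

Derivation:
Constraint 1 (W + V = X) on D(W)={4,5,8} D(V)={3,4,7,8} D(X)={3,4,5,8}: W {4,5,8}->{4,5}; V {3,4,7,8}->{3,4}; X {3,4,5,8}->{8}
Constraint 2 (V != X) on D(V)={3,4} D(X)={8}: no change
Constraint 3 (V < W) on D(V)={3,4} D(W)={4,5}: no change
So after constraint 3: D(X) = {8}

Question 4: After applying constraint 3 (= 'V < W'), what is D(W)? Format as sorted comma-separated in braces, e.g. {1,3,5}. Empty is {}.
Answer: {4,5}

Derivation:
Constraint 1 (W + V = X) on D(W)={4,5,8} D(V)={3,4,7,8} D(X)={3,4,5,8}: W {4,5,8}->{4,5}; V {3,4,7,8}->{3,4}; X {3,4,5,8}->{8}
Constraint 2 (V != X) on D(V)={3,4} D(X)={8}: no change
Constraint 3 (V < W) on D(V)={3,4} D(W)={4,5}: no change
So after constraint 3: D(W) = {4,5}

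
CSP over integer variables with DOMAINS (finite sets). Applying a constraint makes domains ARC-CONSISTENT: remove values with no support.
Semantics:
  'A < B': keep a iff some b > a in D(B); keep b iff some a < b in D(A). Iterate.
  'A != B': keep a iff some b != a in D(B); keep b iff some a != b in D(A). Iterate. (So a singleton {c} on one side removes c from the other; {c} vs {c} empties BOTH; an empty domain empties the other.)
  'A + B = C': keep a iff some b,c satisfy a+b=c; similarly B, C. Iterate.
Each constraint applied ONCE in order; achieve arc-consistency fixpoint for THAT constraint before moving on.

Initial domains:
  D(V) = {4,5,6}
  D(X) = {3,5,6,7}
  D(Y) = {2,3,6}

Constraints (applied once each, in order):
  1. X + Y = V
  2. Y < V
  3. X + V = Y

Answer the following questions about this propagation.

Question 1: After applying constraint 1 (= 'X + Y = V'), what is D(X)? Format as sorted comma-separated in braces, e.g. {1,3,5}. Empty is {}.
Constraint 1 (X + Y = V) on D(X)={3,5,6,7} D(Y)={2,3,6} D(V)={4,5,6}: X {3,5,6,7}->{3}; Y {2,3,6}->{2,3}; V {4,5,6}->{5,6}
So after constraint 1: D(X) = {3}

Answer: {3}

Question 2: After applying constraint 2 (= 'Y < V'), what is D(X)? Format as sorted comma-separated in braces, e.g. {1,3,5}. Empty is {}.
Constraint 1 (X + Y = V) on D(X)={3,5,6,7} D(Y)={2,3,6} D(V)={4,5,6}: X {3,5,6,7}->{3}; Y {2,3,6}->{2,3}; V {4,5,6}->{5,6}
Constraint 2 (Y < V) on D(Y)={2,3} D(V)={5,6}: no change
So after constraint 2: D(X) = {3}

Answer: {3}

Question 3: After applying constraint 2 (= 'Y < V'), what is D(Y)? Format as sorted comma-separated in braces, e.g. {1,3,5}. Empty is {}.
Answer: {2,3}

Derivation:
Constraint 1 (X + Y = V) on D(X)={3,5,6,7} D(Y)={2,3,6} D(V)={4,5,6}: X {3,5,6,7}->{3}; Y {2,3,6}->{2,3}; V {4,5,6}->{5,6}
Constraint 2 (Y < V) on D(Y)={2,3} D(V)={5,6}: no change
So after constraint 2: D(Y) = {2,3}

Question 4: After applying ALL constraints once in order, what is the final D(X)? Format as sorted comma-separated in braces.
Answer: {}

Derivation:
Constraint 1 (X + Y = V) on D(X)={3,5,6,7} D(Y)={2,3,6} D(V)={4,5,6}: X {3,5,6,7}->{3}; Y {2,3,6}->{2,3}; V {4,5,6}->{5,6}
Constraint 2 (Y < V) on D(Y)={2,3} D(V)={5,6}: no change
Constraint 3 (X + V = Y) on D(X)={3} D(V)={5,6} D(Y)={2,3}: X {3}->{}; V {5,6}->{}; Y {2,3}->{}
So after all 3 constraints: D(X) = {}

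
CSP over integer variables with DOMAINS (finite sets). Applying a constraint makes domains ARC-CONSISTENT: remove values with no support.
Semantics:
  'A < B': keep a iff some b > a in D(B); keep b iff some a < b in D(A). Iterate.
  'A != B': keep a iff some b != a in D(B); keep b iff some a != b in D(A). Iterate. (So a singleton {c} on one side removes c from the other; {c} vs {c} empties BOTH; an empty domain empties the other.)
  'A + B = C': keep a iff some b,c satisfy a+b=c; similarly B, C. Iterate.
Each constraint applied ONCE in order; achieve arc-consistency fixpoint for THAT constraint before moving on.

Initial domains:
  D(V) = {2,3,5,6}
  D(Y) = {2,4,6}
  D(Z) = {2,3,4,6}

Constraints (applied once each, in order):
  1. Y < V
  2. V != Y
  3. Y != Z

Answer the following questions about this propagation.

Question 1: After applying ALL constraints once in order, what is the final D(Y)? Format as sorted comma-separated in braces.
Constraint 1 (Y < V) on D(Y)={2,4,6} D(V)={2,3,5,6}: Y {2,4,6}->{2,4}; V {2,3,5,6}->{3,5,6}
Constraint 2 (V != Y) on D(V)={3,5,6} D(Y)={2,4}: no change
Constraint 3 (Y != Z) on D(Y)={2,4} D(Z)={2,3,4,6}: no change
So after all 3 constraints: D(Y) = {2,4}

Answer: {2,4}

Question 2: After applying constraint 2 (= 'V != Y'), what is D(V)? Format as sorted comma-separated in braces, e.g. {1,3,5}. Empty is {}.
Constraint 1 (Y < V) on D(Y)={2,4,6} D(V)={2,3,5,6}: Y {2,4,6}->{2,4}; V {2,3,5,6}->{3,5,6}
Constraint 2 (V != Y) on D(V)={3,5,6} D(Y)={2,4}: no change
So after constraint 2: D(V) = {3,5,6}

Answer: {3,5,6}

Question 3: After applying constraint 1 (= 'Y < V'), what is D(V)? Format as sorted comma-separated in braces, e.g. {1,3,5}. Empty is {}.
Constraint 1 (Y < V) on D(Y)={2,4,6} D(V)={2,3,5,6}: Y {2,4,6}->{2,4}; V {2,3,5,6}->{3,5,6}
So after constraint 1: D(V) = {3,5,6}

Answer: {3,5,6}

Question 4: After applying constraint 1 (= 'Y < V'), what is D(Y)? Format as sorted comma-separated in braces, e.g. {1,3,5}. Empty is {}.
Answer: {2,4}

Derivation:
Constraint 1 (Y < V) on D(Y)={2,4,6} D(V)={2,3,5,6}: Y {2,4,6}->{2,4}; V {2,3,5,6}->{3,5,6}
So after constraint 1: D(Y) = {2,4}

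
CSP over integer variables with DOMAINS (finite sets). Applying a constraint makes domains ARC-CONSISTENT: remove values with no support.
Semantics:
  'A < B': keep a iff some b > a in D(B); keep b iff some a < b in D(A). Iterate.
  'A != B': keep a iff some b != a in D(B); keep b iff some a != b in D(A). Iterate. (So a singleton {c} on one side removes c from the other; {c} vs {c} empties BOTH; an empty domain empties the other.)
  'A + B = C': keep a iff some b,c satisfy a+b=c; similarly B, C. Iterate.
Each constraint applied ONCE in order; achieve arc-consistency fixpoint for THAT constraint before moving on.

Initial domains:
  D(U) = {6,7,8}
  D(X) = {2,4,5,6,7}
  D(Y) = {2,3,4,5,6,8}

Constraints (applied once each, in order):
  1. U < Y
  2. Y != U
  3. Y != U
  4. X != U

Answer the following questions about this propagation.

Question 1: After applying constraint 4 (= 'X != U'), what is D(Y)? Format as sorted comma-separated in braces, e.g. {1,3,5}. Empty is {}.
Constraint 1 (U < Y) on D(U)={6,7,8} D(Y)={2,3,4,5,6,8}: U {6,7,8}->{6,7}; Y {2,3,4,5,6,8}->{8}
Constraint 2 (Y != U) on D(Y)={8} D(U)={6,7}: no change
Constraint 3 (Y != U) on D(Y)={8} D(U)={6,7}: no change
Constraint 4 (X != U) on D(X)={2,4,5,6,7} D(U)={6,7}: no change
So after constraint 4: D(Y) = {8}

Answer: {8}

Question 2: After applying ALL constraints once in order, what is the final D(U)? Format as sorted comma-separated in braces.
Constraint 1 (U < Y) on D(U)={6,7,8} D(Y)={2,3,4,5,6,8}: U {6,7,8}->{6,7}; Y {2,3,4,5,6,8}->{8}
Constraint 2 (Y != U) on D(Y)={8} D(U)={6,7}: no change
Constraint 3 (Y != U) on D(Y)={8} D(U)={6,7}: no change
Constraint 4 (X != U) on D(X)={2,4,5,6,7} D(U)={6,7}: no change
So after all 4 constraints: D(U) = {6,7}

Answer: {6,7}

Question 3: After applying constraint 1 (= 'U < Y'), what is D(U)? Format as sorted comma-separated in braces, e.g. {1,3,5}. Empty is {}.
Answer: {6,7}

Derivation:
Constraint 1 (U < Y) on D(U)={6,7,8} D(Y)={2,3,4,5,6,8}: U {6,7,8}->{6,7}; Y {2,3,4,5,6,8}->{8}
So after constraint 1: D(U) = {6,7}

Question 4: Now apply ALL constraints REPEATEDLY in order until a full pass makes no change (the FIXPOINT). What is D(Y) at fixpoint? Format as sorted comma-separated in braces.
Answer: {8}

Derivation:
pass 0 (initial): D(Y)={2,3,4,5,6,8}
pass 1: U {6,7,8}->{6,7}; Y {2,3,4,5,6,8}->{8}
pass 2: no change
Fixpoint after 2 passes: D(Y) = {8}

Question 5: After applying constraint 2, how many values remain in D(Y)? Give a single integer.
Answer: 1

Derivation:
Constraint 1 (U < Y) on D(U)={6,7,8} D(Y)={2,3,4,5,6,8}: U {6,7,8}->{6,7}; Y {2,3,4,5,6,8}->{8}
Constraint 2 (Y != U) on D(Y)={8} D(U)={6,7}: no change
So after constraint 2: D(Y)={8}, size = 1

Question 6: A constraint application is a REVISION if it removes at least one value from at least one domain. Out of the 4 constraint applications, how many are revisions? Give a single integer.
Answer: 1

Derivation:
Constraint 1 (U < Y) on D(U)={6,7,8} D(Y)={2,3,4,5,6,8}: U {6,7,8}->{6,7}; Y {2,3,4,5,6,8}->{8} => REVISION
Constraint 2 (Y != U) on D(Y)={8} D(U)={6,7}: no change => not a revision
Constraint 3 (Y != U) on D(Y)={8} D(U)={6,7}: no change => not a revision
Constraint 4 (X != U) on D(X)={2,4,5,6,7} D(U)={6,7}: no change => not a revision
Total revisions = 1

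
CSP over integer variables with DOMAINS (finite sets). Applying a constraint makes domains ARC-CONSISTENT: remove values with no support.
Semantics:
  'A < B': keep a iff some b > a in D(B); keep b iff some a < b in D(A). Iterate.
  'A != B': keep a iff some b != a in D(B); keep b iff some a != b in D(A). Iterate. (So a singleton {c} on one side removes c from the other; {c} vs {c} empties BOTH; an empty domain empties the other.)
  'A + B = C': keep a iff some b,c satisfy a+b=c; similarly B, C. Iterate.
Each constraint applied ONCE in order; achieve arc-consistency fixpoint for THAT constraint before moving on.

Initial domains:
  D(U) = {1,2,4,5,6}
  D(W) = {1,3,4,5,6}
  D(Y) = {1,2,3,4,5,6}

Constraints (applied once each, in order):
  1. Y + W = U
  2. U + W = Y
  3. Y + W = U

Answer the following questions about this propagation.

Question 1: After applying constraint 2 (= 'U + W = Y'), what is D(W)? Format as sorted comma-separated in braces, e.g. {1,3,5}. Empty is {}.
Constraint 1 (Y + W = U) on D(Y)={1,2,3,4,5,6} D(W)={1,3,4,5,6} D(U)={1,2,4,5,6}: Y {1,2,3,4,5,6}->{1,2,3,4,5}; W {1,3,4,5,6}->{1,3,4,5}; U {1,2,4,5,6}->{2,4,5,6}
Constraint 2 (U + W = Y) on D(U)={2,4,5,6} D(W)={1,3,4,5} D(Y)={1,2,3,4,5}: U {2,4,5,6}->{2,4}; W {1,3,4,5}->{1,3}; Y {1,2,3,4,5}->{3,5}
So after constraint 2: D(W) = {1,3}

Answer: {1,3}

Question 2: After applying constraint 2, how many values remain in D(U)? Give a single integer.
Answer: 2

Derivation:
Constraint 1 (Y + W = U) on D(Y)={1,2,3,4,5,6} D(W)={1,3,4,5,6} D(U)={1,2,4,5,6}: Y {1,2,3,4,5,6}->{1,2,3,4,5}; W {1,3,4,5,6}->{1,3,4,5}; U {1,2,4,5,6}->{2,4,5,6}
Constraint 2 (U + W = Y) on D(U)={2,4,5,6} D(W)={1,3,4,5} D(Y)={1,2,3,4,5}: U {2,4,5,6}->{2,4}; W {1,3,4,5}->{1,3}; Y {1,2,3,4,5}->{3,5}
So after constraint 2: D(U)={2,4}, size = 2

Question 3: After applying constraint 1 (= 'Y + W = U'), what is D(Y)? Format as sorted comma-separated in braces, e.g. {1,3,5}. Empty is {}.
Answer: {1,2,3,4,5}

Derivation:
Constraint 1 (Y + W = U) on D(Y)={1,2,3,4,5,6} D(W)={1,3,4,5,6} D(U)={1,2,4,5,6}: Y {1,2,3,4,5,6}->{1,2,3,4,5}; W {1,3,4,5,6}->{1,3,4,5}; U {1,2,4,5,6}->{2,4,5,6}
So after constraint 1: D(Y) = {1,2,3,4,5}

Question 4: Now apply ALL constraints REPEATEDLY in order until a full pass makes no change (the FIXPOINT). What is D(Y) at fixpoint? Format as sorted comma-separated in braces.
Answer: {}

Derivation:
pass 0 (initial): D(Y)={1,2,3,4,5,6}
pass 1: U {1,2,4,5,6}->{4}; W {1,3,4,5,6}->{1}; Y {1,2,3,4,5,6}->{3}
pass 2: U {4}->{}; W {1}->{}; Y {3}->{}
pass 3: no change
Fixpoint after 3 passes: D(Y) = {}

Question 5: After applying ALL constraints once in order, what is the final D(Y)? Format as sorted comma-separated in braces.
Answer: {3}

Derivation:
Constraint 1 (Y + W = U) on D(Y)={1,2,3,4,5,6} D(W)={1,3,4,5,6} D(U)={1,2,4,5,6}: Y {1,2,3,4,5,6}->{1,2,3,4,5}; W {1,3,4,5,6}->{1,3,4,5}; U {1,2,4,5,6}->{2,4,5,6}
Constraint 2 (U + W = Y) on D(U)={2,4,5,6} D(W)={1,3,4,5} D(Y)={1,2,3,4,5}: U {2,4,5,6}->{2,4}; W {1,3,4,5}->{1,3}; Y {1,2,3,4,5}->{3,5}
Constraint 3 (Y + W = U) on D(Y)={3,5} D(W)={1,3} D(U)={2,4}: Y {3,5}->{3}; W {1,3}->{1}; U {2,4}->{4}
So after all 3 constraints: D(Y) = {3}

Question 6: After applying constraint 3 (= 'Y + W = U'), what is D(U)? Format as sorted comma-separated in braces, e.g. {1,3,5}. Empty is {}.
Answer: {4}

Derivation:
Constraint 1 (Y + W = U) on D(Y)={1,2,3,4,5,6} D(W)={1,3,4,5,6} D(U)={1,2,4,5,6}: Y {1,2,3,4,5,6}->{1,2,3,4,5}; W {1,3,4,5,6}->{1,3,4,5}; U {1,2,4,5,6}->{2,4,5,6}
Constraint 2 (U + W = Y) on D(U)={2,4,5,6} D(W)={1,3,4,5} D(Y)={1,2,3,4,5}: U {2,4,5,6}->{2,4}; W {1,3,4,5}->{1,3}; Y {1,2,3,4,5}->{3,5}
Constraint 3 (Y + W = U) on D(Y)={3,5} D(W)={1,3} D(U)={2,4}: Y {3,5}->{3}; W {1,3}->{1}; U {2,4}->{4}
So after constraint 3: D(U) = {4}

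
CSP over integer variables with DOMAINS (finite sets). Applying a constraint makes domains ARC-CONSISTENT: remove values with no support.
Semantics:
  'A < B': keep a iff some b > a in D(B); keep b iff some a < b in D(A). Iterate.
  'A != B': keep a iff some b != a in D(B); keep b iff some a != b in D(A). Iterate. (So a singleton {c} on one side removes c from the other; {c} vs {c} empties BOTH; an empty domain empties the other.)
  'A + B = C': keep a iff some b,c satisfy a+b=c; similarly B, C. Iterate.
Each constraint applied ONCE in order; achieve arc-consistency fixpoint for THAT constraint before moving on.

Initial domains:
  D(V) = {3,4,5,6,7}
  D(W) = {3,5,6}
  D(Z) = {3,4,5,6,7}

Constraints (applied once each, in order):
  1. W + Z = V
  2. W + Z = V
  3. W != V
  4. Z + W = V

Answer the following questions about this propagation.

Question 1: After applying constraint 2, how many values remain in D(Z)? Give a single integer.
Answer: 2

Derivation:
Constraint 1 (W + Z = V) on D(W)={3,5,6} D(Z)={3,4,5,6,7} D(V)={3,4,5,6,7}: W {3,5,6}->{3}; Z {3,4,5,6,7}->{3,4}; V {3,4,5,6,7}->{6,7}
Constraint 2 (W + Z = V) on D(W)={3} D(Z)={3,4} D(V)={6,7}: no change
So after constraint 2: D(Z)={3,4}, size = 2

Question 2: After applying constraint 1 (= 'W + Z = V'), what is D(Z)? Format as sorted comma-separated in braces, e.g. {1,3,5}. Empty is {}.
Constraint 1 (W + Z = V) on D(W)={3,5,6} D(Z)={3,4,5,6,7} D(V)={3,4,5,6,7}: W {3,5,6}->{3}; Z {3,4,5,6,7}->{3,4}; V {3,4,5,6,7}->{6,7}
So after constraint 1: D(Z) = {3,4}

Answer: {3,4}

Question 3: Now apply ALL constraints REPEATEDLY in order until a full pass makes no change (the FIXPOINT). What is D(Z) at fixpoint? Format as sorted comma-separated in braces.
pass 0 (initial): D(Z)={3,4,5,6,7}
pass 1: V {3,4,5,6,7}->{6,7}; W {3,5,6}->{3}; Z {3,4,5,6,7}->{3,4}
pass 2: no change
Fixpoint after 2 passes: D(Z) = {3,4}

Answer: {3,4}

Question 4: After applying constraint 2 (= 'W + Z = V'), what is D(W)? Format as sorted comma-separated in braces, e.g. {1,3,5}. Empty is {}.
Answer: {3}

Derivation:
Constraint 1 (W + Z = V) on D(W)={3,5,6} D(Z)={3,4,5,6,7} D(V)={3,4,5,6,7}: W {3,5,6}->{3}; Z {3,4,5,6,7}->{3,4}; V {3,4,5,6,7}->{6,7}
Constraint 2 (W + Z = V) on D(W)={3} D(Z)={3,4} D(V)={6,7}: no change
So after constraint 2: D(W) = {3}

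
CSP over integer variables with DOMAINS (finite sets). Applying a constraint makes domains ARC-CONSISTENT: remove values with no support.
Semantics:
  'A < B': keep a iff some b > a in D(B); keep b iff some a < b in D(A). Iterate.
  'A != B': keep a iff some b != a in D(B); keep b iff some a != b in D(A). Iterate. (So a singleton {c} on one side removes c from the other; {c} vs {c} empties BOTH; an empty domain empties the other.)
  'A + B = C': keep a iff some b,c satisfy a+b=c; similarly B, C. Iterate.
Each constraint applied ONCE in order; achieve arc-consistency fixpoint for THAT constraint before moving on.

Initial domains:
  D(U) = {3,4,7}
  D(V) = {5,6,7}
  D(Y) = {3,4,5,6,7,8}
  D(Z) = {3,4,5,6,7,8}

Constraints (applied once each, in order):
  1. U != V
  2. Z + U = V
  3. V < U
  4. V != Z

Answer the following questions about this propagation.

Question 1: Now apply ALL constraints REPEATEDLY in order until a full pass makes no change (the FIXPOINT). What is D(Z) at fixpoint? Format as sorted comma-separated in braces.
pass 0 (initial): D(Z)={3,4,5,6,7,8}
pass 1: U {3,4,7}->{}; V {5,6,7}->{}; Z {3,4,5,6,7,8}->{}
pass 2: no change
Fixpoint after 2 passes: D(Z) = {}

Answer: {}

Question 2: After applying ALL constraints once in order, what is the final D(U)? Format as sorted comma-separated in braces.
Answer: {}

Derivation:
Constraint 1 (U != V) on D(U)={3,4,7} D(V)={5,6,7}: no change
Constraint 2 (Z + U = V) on D(Z)={3,4,5,6,7,8} D(U)={3,4,7} D(V)={5,6,7}: Z {3,4,5,6,7,8}->{3,4}; U {3,4,7}->{3,4}; V {5,6,7}->{6,7}
Constraint 3 (V < U) on D(V)={6,7} D(U)={3,4}: V {6,7}->{}; U {3,4}->{}
Constraint 4 (V != Z) on D(V)={} D(Z)={3,4}: Z {3,4}->{}
So after all 4 constraints: D(U) = {}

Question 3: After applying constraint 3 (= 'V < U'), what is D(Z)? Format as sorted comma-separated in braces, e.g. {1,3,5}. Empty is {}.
Constraint 1 (U != V) on D(U)={3,4,7} D(V)={5,6,7}: no change
Constraint 2 (Z + U = V) on D(Z)={3,4,5,6,7,8} D(U)={3,4,7} D(V)={5,6,7}: Z {3,4,5,6,7,8}->{3,4}; U {3,4,7}->{3,4}; V {5,6,7}->{6,7}
Constraint 3 (V < U) on D(V)={6,7} D(U)={3,4}: V {6,7}->{}; U {3,4}->{}
So after constraint 3: D(Z) = {3,4}

Answer: {3,4}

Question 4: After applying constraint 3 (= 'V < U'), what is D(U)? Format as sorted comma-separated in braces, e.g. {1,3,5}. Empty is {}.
Answer: {}

Derivation:
Constraint 1 (U != V) on D(U)={3,4,7} D(V)={5,6,7}: no change
Constraint 2 (Z + U = V) on D(Z)={3,4,5,6,7,8} D(U)={3,4,7} D(V)={5,6,7}: Z {3,4,5,6,7,8}->{3,4}; U {3,4,7}->{3,4}; V {5,6,7}->{6,7}
Constraint 3 (V < U) on D(V)={6,7} D(U)={3,4}: V {6,7}->{}; U {3,4}->{}
So after constraint 3: D(U) = {}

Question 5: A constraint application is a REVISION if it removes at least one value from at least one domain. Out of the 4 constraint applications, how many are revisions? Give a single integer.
Constraint 1 (U != V) on D(U)={3,4,7} D(V)={5,6,7}: no change => not a revision
Constraint 2 (Z + U = V) on D(Z)={3,4,5,6,7,8} D(U)={3,4,7} D(V)={5,6,7}: Z {3,4,5,6,7,8}->{3,4}; U {3,4,7}->{3,4}; V {5,6,7}->{6,7} => REVISION
Constraint 3 (V < U) on D(V)={6,7} D(U)={3,4}: V {6,7}->{}; U {3,4}->{} => REVISION
Constraint 4 (V != Z) on D(V)={} D(Z)={3,4}: Z {3,4}->{} => REVISION
Total revisions = 3

Answer: 3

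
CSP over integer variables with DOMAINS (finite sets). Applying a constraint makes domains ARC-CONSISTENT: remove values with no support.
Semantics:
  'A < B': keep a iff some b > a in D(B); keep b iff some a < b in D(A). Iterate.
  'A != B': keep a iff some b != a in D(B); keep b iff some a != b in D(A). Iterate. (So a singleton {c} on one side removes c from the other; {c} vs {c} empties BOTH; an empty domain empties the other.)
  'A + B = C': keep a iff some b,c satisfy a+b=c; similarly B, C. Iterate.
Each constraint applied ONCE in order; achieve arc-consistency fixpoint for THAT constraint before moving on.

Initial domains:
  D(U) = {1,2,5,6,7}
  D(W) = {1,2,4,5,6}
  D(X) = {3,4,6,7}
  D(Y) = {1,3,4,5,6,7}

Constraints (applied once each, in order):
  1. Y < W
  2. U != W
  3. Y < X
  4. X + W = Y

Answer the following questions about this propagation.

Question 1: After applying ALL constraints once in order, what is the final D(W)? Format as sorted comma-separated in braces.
Constraint 1 (Y < W) on D(Y)={1,3,4,5,6,7} D(W)={1,2,4,5,6}: Y {1,3,4,5,6,7}->{1,3,4,5}; W {1,2,4,5,6}->{2,4,5,6}
Constraint 2 (U != W) on D(U)={1,2,5,6,7} D(W)={2,4,5,6}: no change
Constraint 3 (Y < X) on D(Y)={1,3,4,5} D(X)={3,4,6,7}: no change
Constraint 4 (X + W = Y) on D(X)={3,4,6,7} D(W)={2,4,5,6} D(Y)={1,3,4,5}: X {3,4,6,7}->{3}; W {2,4,5,6}->{2}; Y {1,3,4,5}->{5}
So after all 4 constraints: D(W) = {2}

Answer: {2}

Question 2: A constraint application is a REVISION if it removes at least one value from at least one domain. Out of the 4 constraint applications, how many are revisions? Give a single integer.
Constraint 1 (Y < W) on D(Y)={1,3,4,5,6,7} D(W)={1,2,4,5,6}: Y {1,3,4,5,6,7}->{1,3,4,5}; W {1,2,4,5,6}->{2,4,5,6} => REVISION
Constraint 2 (U != W) on D(U)={1,2,5,6,7} D(W)={2,4,5,6}: no change => not a revision
Constraint 3 (Y < X) on D(Y)={1,3,4,5} D(X)={3,4,6,7}: no change => not a revision
Constraint 4 (X + W = Y) on D(X)={3,4,6,7} D(W)={2,4,5,6} D(Y)={1,3,4,5}: X {3,4,6,7}->{3}; W {2,4,5,6}->{2}; Y {1,3,4,5}->{5} => REVISION
Total revisions = 2

Answer: 2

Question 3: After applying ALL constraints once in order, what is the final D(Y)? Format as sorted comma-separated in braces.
Answer: {5}

Derivation:
Constraint 1 (Y < W) on D(Y)={1,3,4,5,6,7} D(W)={1,2,4,5,6}: Y {1,3,4,5,6,7}->{1,3,4,5}; W {1,2,4,5,6}->{2,4,5,6}
Constraint 2 (U != W) on D(U)={1,2,5,6,7} D(W)={2,4,5,6}: no change
Constraint 3 (Y < X) on D(Y)={1,3,4,5} D(X)={3,4,6,7}: no change
Constraint 4 (X + W = Y) on D(X)={3,4,6,7} D(W)={2,4,5,6} D(Y)={1,3,4,5}: X {3,4,6,7}->{3}; W {2,4,5,6}->{2}; Y {1,3,4,5}->{5}
So after all 4 constraints: D(Y) = {5}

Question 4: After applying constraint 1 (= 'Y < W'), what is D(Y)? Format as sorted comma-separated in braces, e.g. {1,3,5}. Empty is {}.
Constraint 1 (Y < W) on D(Y)={1,3,4,5,6,7} D(W)={1,2,4,5,6}: Y {1,3,4,5,6,7}->{1,3,4,5}; W {1,2,4,5,6}->{2,4,5,6}
So after constraint 1: D(Y) = {1,3,4,5}

Answer: {1,3,4,5}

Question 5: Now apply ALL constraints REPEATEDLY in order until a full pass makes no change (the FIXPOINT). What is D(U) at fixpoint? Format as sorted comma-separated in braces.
pass 0 (initial): D(U)={1,2,5,6,7}
pass 1: W {1,2,4,5,6}->{2}; X {3,4,6,7}->{3}; Y {1,3,4,5,6,7}->{5}
pass 2: U {1,2,5,6,7}->{}; W {2}->{}; X {3}->{}; Y {5}->{}
pass 3: no change
Fixpoint after 3 passes: D(U) = {}

Answer: {}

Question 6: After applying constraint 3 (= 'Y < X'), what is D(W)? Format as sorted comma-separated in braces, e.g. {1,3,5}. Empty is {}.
Constraint 1 (Y < W) on D(Y)={1,3,4,5,6,7} D(W)={1,2,4,5,6}: Y {1,3,4,5,6,7}->{1,3,4,5}; W {1,2,4,5,6}->{2,4,5,6}
Constraint 2 (U != W) on D(U)={1,2,5,6,7} D(W)={2,4,5,6}: no change
Constraint 3 (Y < X) on D(Y)={1,3,4,5} D(X)={3,4,6,7}: no change
So after constraint 3: D(W) = {2,4,5,6}

Answer: {2,4,5,6}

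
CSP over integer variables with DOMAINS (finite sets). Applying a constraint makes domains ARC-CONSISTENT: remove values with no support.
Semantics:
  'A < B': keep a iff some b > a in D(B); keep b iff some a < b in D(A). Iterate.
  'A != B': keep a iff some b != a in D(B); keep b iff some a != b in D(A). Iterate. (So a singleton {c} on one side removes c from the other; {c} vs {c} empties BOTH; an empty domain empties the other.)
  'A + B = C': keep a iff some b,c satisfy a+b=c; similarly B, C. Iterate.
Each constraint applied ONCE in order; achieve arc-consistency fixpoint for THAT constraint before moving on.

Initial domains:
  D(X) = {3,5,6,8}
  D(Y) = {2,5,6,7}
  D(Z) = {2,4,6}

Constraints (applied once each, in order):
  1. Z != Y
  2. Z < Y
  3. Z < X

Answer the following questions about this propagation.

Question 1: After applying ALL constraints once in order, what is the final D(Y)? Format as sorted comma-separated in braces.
Constraint 1 (Z != Y) on D(Z)={2,4,6} D(Y)={2,5,6,7}: no change
Constraint 2 (Z < Y) on D(Z)={2,4,6} D(Y)={2,5,6,7}: Y {2,5,6,7}->{5,6,7}
Constraint 3 (Z < X) on D(Z)={2,4,6} D(X)={3,5,6,8}: no change
So after all 3 constraints: D(Y) = {5,6,7}

Answer: {5,6,7}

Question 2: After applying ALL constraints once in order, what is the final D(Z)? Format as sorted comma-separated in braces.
Constraint 1 (Z != Y) on D(Z)={2,4,6} D(Y)={2,5,6,7}: no change
Constraint 2 (Z < Y) on D(Z)={2,4,6} D(Y)={2,5,6,7}: Y {2,5,6,7}->{5,6,7}
Constraint 3 (Z < X) on D(Z)={2,4,6} D(X)={3,5,6,8}: no change
So after all 3 constraints: D(Z) = {2,4,6}

Answer: {2,4,6}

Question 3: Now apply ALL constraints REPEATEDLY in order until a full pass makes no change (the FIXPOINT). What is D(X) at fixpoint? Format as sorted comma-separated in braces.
pass 0 (initial): D(X)={3,5,6,8}
pass 1: Y {2,5,6,7}->{5,6,7}
pass 2: no change
Fixpoint after 2 passes: D(X) = {3,5,6,8}

Answer: {3,5,6,8}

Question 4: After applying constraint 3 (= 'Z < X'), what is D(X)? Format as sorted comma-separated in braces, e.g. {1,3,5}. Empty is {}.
Constraint 1 (Z != Y) on D(Z)={2,4,6} D(Y)={2,5,6,7}: no change
Constraint 2 (Z < Y) on D(Z)={2,4,6} D(Y)={2,5,6,7}: Y {2,5,6,7}->{5,6,7}
Constraint 3 (Z < X) on D(Z)={2,4,6} D(X)={3,5,6,8}: no change
So after constraint 3: D(X) = {3,5,6,8}

Answer: {3,5,6,8}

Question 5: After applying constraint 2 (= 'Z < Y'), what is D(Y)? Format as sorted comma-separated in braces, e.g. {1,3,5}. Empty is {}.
Answer: {5,6,7}

Derivation:
Constraint 1 (Z != Y) on D(Z)={2,4,6} D(Y)={2,5,6,7}: no change
Constraint 2 (Z < Y) on D(Z)={2,4,6} D(Y)={2,5,6,7}: Y {2,5,6,7}->{5,6,7}
So after constraint 2: D(Y) = {5,6,7}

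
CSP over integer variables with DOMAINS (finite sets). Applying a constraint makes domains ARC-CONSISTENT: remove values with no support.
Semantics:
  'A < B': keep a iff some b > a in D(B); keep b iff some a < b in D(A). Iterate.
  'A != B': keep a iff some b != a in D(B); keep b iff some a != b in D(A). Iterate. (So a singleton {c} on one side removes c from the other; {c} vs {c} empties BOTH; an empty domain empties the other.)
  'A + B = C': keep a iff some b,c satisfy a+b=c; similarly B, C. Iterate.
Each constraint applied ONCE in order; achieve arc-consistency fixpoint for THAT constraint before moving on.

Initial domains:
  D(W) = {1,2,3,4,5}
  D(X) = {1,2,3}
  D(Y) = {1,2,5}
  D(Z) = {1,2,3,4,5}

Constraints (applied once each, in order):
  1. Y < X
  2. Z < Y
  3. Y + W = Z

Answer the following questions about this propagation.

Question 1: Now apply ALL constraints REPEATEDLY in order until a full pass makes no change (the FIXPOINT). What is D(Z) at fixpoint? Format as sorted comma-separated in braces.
pass 0 (initial): D(Z)={1,2,3,4,5}
pass 1: W {1,2,3,4,5}->{}; X {1,2,3}->{2,3}; Y {1,2,5}->{}; Z {1,2,3,4,5}->{}
pass 2: X {2,3}->{}
pass 3: no change
Fixpoint after 3 passes: D(Z) = {}

Answer: {}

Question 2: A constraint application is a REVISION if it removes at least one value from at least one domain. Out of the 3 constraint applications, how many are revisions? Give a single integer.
Constraint 1 (Y < X) on D(Y)={1,2,5} D(X)={1,2,3}: Y {1,2,5}->{1,2}; X {1,2,3}->{2,3} => REVISION
Constraint 2 (Z < Y) on D(Z)={1,2,3,4,5} D(Y)={1,2}: Z {1,2,3,4,5}->{1}; Y {1,2}->{2} => REVISION
Constraint 3 (Y + W = Z) on D(Y)={2} D(W)={1,2,3,4,5} D(Z)={1}: Y {2}->{}; W {1,2,3,4,5}->{}; Z {1}->{} => REVISION
Total revisions = 3

Answer: 3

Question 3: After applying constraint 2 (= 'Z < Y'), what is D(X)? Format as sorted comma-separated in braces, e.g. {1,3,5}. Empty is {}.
Constraint 1 (Y < X) on D(Y)={1,2,5} D(X)={1,2,3}: Y {1,2,5}->{1,2}; X {1,2,3}->{2,3}
Constraint 2 (Z < Y) on D(Z)={1,2,3,4,5} D(Y)={1,2}: Z {1,2,3,4,5}->{1}; Y {1,2}->{2}
So after constraint 2: D(X) = {2,3}

Answer: {2,3}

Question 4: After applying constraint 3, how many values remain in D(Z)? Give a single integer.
Constraint 1 (Y < X) on D(Y)={1,2,5} D(X)={1,2,3}: Y {1,2,5}->{1,2}; X {1,2,3}->{2,3}
Constraint 2 (Z < Y) on D(Z)={1,2,3,4,5} D(Y)={1,2}: Z {1,2,3,4,5}->{1}; Y {1,2}->{2}
Constraint 3 (Y + W = Z) on D(Y)={2} D(W)={1,2,3,4,5} D(Z)={1}: Y {2}->{}; W {1,2,3,4,5}->{}; Z {1}->{}
So after constraint 3: D(Z)={}, size = 0

Answer: 0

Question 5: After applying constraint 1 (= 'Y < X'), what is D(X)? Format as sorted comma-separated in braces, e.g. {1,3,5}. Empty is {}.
Answer: {2,3}

Derivation:
Constraint 1 (Y < X) on D(Y)={1,2,5} D(X)={1,2,3}: Y {1,2,5}->{1,2}; X {1,2,3}->{2,3}
So after constraint 1: D(X) = {2,3}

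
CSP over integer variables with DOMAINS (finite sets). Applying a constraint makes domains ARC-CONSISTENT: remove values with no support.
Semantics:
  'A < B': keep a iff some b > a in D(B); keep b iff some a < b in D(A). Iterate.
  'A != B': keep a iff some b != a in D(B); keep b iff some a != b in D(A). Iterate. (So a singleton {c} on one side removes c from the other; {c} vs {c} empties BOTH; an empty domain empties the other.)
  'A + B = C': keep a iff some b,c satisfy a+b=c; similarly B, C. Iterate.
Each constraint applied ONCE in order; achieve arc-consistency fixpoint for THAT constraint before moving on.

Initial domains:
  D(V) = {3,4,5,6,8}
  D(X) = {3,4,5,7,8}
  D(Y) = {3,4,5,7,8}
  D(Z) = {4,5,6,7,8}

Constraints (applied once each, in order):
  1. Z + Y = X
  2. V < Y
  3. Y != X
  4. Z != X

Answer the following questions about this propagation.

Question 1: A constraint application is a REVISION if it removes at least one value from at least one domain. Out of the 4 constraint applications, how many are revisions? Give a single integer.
Constraint 1 (Z + Y = X) on D(Z)={4,5,6,7,8} D(Y)={3,4,5,7,8} D(X)={3,4,5,7,8}: Z {4,5,6,7,8}->{4,5}; Y {3,4,5,7,8}->{3,4}; X {3,4,5,7,8}->{7,8} => REVISION
Constraint 2 (V < Y) on D(V)={3,4,5,6,8} D(Y)={3,4}: V {3,4,5,6,8}->{3}; Y {3,4}->{4} => REVISION
Constraint 3 (Y != X) on D(Y)={4} D(X)={7,8}: no change => not a revision
Constraint 4 (Z != X) on D(Z)={4,5} D(X)={7,8}: no change => not a revision
Total revisions = 2

Answer: 2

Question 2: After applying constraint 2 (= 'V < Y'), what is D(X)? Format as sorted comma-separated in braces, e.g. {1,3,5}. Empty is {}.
Answer: {7,8}

Derivation:
Constraint 1 (Z + Y = X) on D(Z)={4,5,6,7,8} D(Y)={3,4,5,7,8} D(X)={3,4,5,7,8}: Z {4,5,6,7,8}->{4,5}; Y {3,4,5,7,8}->{3,4}; X {3,4,5,7,8}->{7,8}
Constraint 2 (V < Y) on D(V)={3,4,5,6,8} D(Y)={3,4}: V {3,4,5,6,8}->{3}; Y {3,4}->{4}
So after constraint 2: D(X) = {7,8}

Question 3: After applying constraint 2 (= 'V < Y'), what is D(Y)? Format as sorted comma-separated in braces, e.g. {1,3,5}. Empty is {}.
Answer: {4}

Derivation:
Constraint 1 (Z + Y = X) on D(Z)={4,5,6,7,8} D(Y)={3,4,5,7,8} D(X)={3,4,5,7,8}: Z {4,5,6,7,8}->{4,5}; Y {3,4,5,7,8}->{3,4}; X {3,4,5,7,8}->{7,8}
Constraint 2 (V < Y) on D(V)={3,4,5,6,8} D(Y)={3,4}: V {3,4,5,6,8}->{3}; Y {3,4}->{4}
So after constraint 2: D(Y) = {4}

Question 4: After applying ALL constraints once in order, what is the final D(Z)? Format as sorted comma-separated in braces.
Constraint 1 (Z + Y = X) on D(Z)={4,5,6,7,8} D(Y)={3,4,5,7,8} D(X)={3,4,5,7,8}: Z {4,5,6,7,8}->{4,5}; Y {3,4,5,7,8}->{3,4}; X {3,4,5,7,8}->{7,8}
Constraint 2 (V < Y) on D(V)={3,4,5,6,8} D(Y)={3,4}: V {3,4,5,6,8}->{3}; Y {3,4}->{4}
Constraint 3 (Y != X) on D(Y)={4} D(X)={7,8}: no change
Constraint 4 (Z != X) on D(Z)={4,5} D(X)={7,8}: no change
So after all 4 constraints: D(Z) = {4,5}

Answer: {4,5}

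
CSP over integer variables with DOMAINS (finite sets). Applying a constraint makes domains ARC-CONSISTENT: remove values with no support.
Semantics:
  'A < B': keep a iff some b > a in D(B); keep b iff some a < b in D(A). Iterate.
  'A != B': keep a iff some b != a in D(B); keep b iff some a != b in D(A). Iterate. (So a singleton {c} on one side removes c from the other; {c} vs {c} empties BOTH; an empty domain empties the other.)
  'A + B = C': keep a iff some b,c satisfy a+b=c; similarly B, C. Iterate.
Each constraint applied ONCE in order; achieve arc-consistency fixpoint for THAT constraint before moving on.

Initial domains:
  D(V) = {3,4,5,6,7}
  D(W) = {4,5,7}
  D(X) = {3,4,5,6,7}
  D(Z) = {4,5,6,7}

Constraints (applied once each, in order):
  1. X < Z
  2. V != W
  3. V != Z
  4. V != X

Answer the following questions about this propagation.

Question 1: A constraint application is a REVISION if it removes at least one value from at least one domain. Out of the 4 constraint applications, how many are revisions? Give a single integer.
Constraint 1 (X < Z) on D(X)={3,4,5,6,7} D(Z)={4,5,6,7}: X {3,4,5,6,7}->{3,4,5,6} => REVISION
Constraint 2 (V != W) on D(V)={3,4,5,6,7} D(W)={4,5,7}: no change => not a revision
Constraint 3 (V != Z) on D(V)={3,4,5,6,7} D(Z)={4,5,6,7}: no change => not a revision
Constraint 4 (V != X) on D(V)={3,4,5,6,7} D(X)={3,4,5,6}: no change => not a revision
Total revisions = 1

Answer: 1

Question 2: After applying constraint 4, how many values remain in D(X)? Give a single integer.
Constraint 1 (X < Z) on D(X)={3,4,5,6,7} D(Z)={4,5,6,7}: X {3,4,5,6,7}->{3,4,5,6}
Constraint 2 (V != W) on D(V)={3,4,5,6,7} D(W)={4,5,7}: no change
Constraint 3 (V != Z) on D(V)={3,4,5,6,7} D(Z)={4,5,6,7}: no change
Constraint 4 (V != X) on D(V)={3,4,5,6,7} D(X)={3,4,5,6}: no change
So after constraint 4: D(X)={3,4,5,6}, size = 4

Answer: 4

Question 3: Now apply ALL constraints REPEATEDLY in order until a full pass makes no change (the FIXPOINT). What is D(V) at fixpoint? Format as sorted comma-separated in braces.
pass 0 (initial): D(V)={3,4,5,6,7}
pass 1: X {3,4,5,6,7}->{3,4,5,6}
pass 2: no change
Fixpoint after 2 passes: D(V) = {3,4,5,6,7}

Answer: {3,4,5,6,7}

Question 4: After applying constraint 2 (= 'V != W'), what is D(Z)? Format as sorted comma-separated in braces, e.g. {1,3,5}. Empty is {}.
Answer: {4,5,6,7}

Derivation:
Constraint 1 (X < Z) on D(X)={3,4,5,6,7} D(Z)={4,5,6,7}: X {3,4,5,6,7}->{3,4,5,6}
Constraint 2 (V != W) on D(V)={3,4,5,6,7} D(W)={4,5,7}: no change
So after constraint 2: D(Z) = {4,5,6,7}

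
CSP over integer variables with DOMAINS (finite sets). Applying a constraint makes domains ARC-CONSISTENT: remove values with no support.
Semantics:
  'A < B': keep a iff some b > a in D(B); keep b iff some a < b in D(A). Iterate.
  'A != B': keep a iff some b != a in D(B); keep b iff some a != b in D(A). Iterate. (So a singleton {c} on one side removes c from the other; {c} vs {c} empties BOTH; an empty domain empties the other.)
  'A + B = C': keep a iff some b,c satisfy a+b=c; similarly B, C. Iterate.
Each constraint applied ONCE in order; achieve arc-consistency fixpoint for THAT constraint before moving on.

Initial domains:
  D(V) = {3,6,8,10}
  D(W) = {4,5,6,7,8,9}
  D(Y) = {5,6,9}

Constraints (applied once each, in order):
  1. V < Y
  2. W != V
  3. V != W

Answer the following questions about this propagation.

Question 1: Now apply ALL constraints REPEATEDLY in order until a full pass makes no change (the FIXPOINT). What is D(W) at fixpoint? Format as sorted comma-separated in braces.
Answer: {4,5,6,7,8,9}

Derivation:
pass 0 (initial): D(W)={4,5,6,7,8,9}
pass 1: V {3,6,8,10}->{3,6,8}
pass 2: no change
Fixpoint after 2 passes: D(W) = {4,5,6,7,8,9}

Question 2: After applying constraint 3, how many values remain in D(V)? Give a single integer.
Constraint 1 (V < Y) on D(V)={3,6,8,10} D(Y)={5,6,9}: V {3,6,8,10}->{3,6,8}
Constraint 2 (W != V) on D(W)={4,5,6,7,8,9} D(V)={3,6,8}: no change
Constraint 3 (V != W) on D(V)={3,6,8} D(W)={4,5,6,7,8,9}: no change
So after constraint 3: D(V)={3,6,8}, size = 3

Answer: 3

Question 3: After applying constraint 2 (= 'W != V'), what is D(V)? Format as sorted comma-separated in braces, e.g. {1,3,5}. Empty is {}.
Answer: {3,6,8}

Derivation:
Constraint 1 (V < Y) on D(V)={3,6,8,10} D(Y)={5,6,9}: V {3,6,8,10}->{3,6,8}
Constraint 2 (W != V) on D(W)={4,5,6,7,8,9} D(V)={3,6,8}: no change
So after constraint 2: D(V) = {3,6,8}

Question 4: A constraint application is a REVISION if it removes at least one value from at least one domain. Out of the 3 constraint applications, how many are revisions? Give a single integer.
Answer: 1

Derivation:
Constraint 1 (V < Y) on D(V)={3,6,8,10} D(Y)={5,6,9}: V {3,6,8,10}->{3,6,8} => REVISION
Constraint 2 (W != V) on D(W)={4,5,6,7,8,9} D(V)={3,6,8}: no change => not a revision
Constraint 3 (V != W) on D(V)={3,6,8} D(W)={4,5,6,7,8,9}: no change => not a revision
Total revisions = 1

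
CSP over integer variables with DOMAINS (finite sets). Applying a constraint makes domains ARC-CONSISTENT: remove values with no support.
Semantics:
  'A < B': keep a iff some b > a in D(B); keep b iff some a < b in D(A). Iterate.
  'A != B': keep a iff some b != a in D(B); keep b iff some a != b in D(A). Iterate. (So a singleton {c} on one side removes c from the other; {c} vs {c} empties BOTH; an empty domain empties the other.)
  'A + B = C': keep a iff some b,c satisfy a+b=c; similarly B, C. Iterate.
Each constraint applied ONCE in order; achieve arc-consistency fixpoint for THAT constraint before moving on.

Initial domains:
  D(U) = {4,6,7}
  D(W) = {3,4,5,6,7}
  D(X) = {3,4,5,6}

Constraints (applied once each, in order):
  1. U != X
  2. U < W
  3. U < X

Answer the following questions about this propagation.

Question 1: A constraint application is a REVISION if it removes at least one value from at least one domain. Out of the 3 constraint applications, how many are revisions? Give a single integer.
Answer: 2

Derivation:
Constraint 1 (U != X) on D(U)={4,6,7} D(X)={3,4,5,6}: no change => not a revision
Constraint 2 (U < W) on D(U)={4,6,7} D(W)={3,4,5,6,7}: U {4,6,7}->{4,6}; W {3,4,5,6,7}->{5,6,7} => REVISION
Constraint 3 (U < X) on D(U)={4,6} D(X)={3,4,5,6}: U {4,6}->{4}; X {3,4,5,6}->{5,6} => REVISION
Total revisions = 2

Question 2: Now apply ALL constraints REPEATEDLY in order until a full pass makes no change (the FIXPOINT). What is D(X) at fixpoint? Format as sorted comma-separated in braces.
pass 0 (initial): D(X)={3,4,5,6}
pass 1: U {4,6,7}->{4}; W {3,4,5,6,7}->{5,6,7}; X {3,4,5,6}->{5,6}
pass 2: no change
Fixpoint after 2 passes: D(X) = {5,6}

Answer: {5,6}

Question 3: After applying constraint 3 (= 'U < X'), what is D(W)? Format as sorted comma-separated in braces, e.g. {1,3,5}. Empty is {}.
Answer: {5,6,7}

Derivation:
Constraint 1 (U != X) on D(U)={4,6,7} D(X)={3,4,5,6}: no change
Constraint 2 (U < W) on D(U)={4,6,7} D(W)={3,4,5,6,7}: U {4,6,7}->{4,6}; W {3,4,5,6,7}->{5,6,7}
Constraint 3 (U < X) on D(U)={4,6} D(X)={3,4,5,6}: U {4,6}->{4}; X {3,4,5,6}->{5,6}
So after constraint 3: D(W) = {5,6,7}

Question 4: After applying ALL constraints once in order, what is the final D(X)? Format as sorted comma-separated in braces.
Constraint 1 (U != X) on D(U)={4,6,7} D(X)={3,4,5,6}: no change
Constraint 2 (U < W) on D(U)={4,6,7} D(W)={3,4,5,6,7}: U {4,6,7}->{4,6}; W {3,4,5,6,7}->{5,6,7}
Constraint 3 (U < X) on D(U)={4,6} D(X)={3,4,5,6}: U {4,6}->{4}; X {3,4,5,6}->{5,6}
So after all 3 constraints: D(X) = {5,6}

Answer: {5,6}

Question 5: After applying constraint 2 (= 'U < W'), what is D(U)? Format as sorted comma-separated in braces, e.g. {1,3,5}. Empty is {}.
Constraint 1 (U != X) on D(U)={4,6,7} D(X)={3,4,5,6}: no change
Constraint 2 (U < W) on D(U)={4,6,7} D(W)={3,4,5,6,7}: U {4,6,7}->{4,6}; W {3,4,5,6,7}->{5,6,7}
So after constraint 2: D(U) = {4,6}

Answer: {4,6}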